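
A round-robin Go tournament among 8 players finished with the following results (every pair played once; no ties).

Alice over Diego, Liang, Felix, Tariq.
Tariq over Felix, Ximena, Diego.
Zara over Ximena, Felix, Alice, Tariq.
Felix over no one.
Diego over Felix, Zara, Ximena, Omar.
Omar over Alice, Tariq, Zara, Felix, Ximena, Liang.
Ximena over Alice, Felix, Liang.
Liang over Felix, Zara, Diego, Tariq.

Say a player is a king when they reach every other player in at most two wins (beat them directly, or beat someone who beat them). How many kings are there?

Tariq reaches everyone (king).
Alice reaches everyone (king).
Ximena cannot reach Omar in two steps.
Felix cannot reach Tariq, Alice, Ximena, Zara, Liang, Omar, Diego in two steps.
Zara cannot reach Omar in two steps.
Liang reaches everyone (king).
Omar reaches everyone (king).
Diego reaches everyone (king).
Kings: Tariq, Alice, Liang, Omar, Diego — 5.

5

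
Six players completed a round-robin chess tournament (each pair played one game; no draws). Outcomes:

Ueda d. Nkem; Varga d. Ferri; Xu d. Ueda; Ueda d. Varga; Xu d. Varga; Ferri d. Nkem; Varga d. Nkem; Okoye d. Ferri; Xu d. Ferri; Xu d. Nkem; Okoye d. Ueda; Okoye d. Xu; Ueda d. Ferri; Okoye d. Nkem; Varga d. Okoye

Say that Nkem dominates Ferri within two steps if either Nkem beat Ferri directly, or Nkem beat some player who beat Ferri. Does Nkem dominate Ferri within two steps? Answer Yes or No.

Nkem did not beat Ferri directly.
Nkem beat no one, so there is no intermediate player.

No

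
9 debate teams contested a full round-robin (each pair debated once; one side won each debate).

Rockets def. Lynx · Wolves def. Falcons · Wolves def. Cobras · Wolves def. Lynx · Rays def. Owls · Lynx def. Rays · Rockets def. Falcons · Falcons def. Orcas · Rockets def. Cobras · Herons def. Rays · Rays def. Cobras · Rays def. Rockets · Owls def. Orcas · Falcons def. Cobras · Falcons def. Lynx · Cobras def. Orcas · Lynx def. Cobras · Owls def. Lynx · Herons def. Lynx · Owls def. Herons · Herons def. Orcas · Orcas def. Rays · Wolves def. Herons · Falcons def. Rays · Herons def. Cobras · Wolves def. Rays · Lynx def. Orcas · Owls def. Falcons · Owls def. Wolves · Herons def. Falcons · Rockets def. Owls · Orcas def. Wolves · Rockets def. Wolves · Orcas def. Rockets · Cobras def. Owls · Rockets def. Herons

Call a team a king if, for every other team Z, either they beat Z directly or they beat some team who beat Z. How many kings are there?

Rays reaches everyone (king).
Owls reaches everyone (king).
Lynx cannot reach Herons, Falcons in two steps.
Rockets reaches everyone (king).
Cobras reaches everyone (king).
Herons reaches everyone (king).
Orcas reaches everyone (king).
Falcons cannot reach Herons in two steps.
Wolves reaches everyone (king).
Kings: Rays, Owls, Rockets, Cobras, Herons, Orcas, Wolves — 7.

7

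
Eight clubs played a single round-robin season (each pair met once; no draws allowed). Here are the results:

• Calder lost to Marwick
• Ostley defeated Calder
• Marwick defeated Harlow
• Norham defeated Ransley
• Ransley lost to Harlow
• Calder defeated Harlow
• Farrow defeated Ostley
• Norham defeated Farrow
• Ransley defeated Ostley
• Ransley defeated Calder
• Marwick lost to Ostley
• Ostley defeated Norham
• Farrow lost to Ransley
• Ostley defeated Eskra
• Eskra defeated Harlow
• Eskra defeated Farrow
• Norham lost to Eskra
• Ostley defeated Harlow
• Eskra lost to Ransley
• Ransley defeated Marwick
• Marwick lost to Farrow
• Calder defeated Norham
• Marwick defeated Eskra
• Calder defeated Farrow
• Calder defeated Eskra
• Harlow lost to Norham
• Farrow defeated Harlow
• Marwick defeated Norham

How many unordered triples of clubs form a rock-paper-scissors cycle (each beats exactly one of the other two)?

Win totals: Ransley 5, Eskra 3, Ostley 5, Marwick 4, Harlow 1, Norham 3, Farrow 3, Calder 4.
A club with w wins dominates both others in C(w,2) triples; summing gives 10 + 3 + 10 + 6 + 0 + 3 + 3 + 6 = 41 transitive triples.
Total triples C(8,3) = 56, so cyclic triples = 56 − 41 = 15.

15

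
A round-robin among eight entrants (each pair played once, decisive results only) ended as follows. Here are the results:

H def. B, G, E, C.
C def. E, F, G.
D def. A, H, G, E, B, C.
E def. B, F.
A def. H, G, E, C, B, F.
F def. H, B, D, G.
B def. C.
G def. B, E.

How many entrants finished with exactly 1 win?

1

Win totals: A 6, B 1, C 3, D 6, E 2, F 4, G 2, H 4.
Exactly 1: B — 1 entrant.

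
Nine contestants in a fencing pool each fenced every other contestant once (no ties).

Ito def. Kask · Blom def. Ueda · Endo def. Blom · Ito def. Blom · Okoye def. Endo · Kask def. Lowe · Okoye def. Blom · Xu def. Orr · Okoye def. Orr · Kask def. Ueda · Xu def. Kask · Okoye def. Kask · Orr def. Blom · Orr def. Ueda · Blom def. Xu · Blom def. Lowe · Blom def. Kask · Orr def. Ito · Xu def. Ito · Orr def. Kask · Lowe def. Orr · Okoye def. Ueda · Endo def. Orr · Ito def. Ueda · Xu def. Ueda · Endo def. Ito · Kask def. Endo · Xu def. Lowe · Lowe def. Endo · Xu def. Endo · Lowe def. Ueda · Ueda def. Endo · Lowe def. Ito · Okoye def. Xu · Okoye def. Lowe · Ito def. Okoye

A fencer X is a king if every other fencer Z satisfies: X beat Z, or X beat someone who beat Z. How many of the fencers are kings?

5

Blom cannot reach Okoye in two steps.
Ito reaches everyone (king).
Endo reaches everyone (king).
Lowe cannot reach Xu in two steps.
Ueda cannot reach Lowe, Xu, Kask, Okoye in two steps.
Xu reaches everyone (king).
Orr reaches everyone (king).
Kask cannot reach Xu, Okoye in two steps.
Okoye reaches everyone (king).
Kings: Ito, Endo, Xu, Orr, Okoye — 5.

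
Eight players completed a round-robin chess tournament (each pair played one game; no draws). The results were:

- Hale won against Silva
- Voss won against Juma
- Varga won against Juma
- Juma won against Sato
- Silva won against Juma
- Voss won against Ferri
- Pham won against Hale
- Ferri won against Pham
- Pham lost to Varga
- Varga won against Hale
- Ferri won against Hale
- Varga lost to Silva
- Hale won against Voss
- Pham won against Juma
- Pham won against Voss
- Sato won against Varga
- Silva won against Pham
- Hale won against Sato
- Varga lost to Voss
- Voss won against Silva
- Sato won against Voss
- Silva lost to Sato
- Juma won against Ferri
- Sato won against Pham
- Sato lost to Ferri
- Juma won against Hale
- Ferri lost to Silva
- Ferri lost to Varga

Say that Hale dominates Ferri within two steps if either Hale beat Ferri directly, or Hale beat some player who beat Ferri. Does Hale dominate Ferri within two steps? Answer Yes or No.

Hale did not beat Ferri directly.
Hale beat Sato, Voss, Silva. Of those, Voss beat Ferri.

Yes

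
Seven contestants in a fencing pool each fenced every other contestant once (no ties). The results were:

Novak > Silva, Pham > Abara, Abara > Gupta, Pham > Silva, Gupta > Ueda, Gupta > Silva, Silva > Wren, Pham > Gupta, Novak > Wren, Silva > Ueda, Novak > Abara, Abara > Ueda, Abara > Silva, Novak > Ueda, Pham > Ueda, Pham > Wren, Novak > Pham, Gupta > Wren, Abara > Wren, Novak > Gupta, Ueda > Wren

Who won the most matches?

Win totals: Abara 4, Novak 6, Ueda 1, Pham 5, Wren 0, Gupta 3, Silva 2.
Novak leads with 6 wins (next highest: 5).

Novak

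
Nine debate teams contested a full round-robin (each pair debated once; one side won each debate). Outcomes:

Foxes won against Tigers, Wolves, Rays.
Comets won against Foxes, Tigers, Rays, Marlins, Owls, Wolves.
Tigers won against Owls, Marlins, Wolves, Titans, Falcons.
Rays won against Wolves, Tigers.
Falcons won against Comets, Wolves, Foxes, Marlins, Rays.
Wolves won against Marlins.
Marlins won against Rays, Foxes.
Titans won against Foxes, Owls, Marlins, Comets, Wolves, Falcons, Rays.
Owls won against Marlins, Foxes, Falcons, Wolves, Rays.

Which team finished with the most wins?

Titans

Win totals: Foxes 3, Owls 5, Comets 6, Falcons 5, Titans 7, Rays 2, Tigers 5, Wolves 1, Marlins 2.
Titans leads with 7 wins (next highest: 6).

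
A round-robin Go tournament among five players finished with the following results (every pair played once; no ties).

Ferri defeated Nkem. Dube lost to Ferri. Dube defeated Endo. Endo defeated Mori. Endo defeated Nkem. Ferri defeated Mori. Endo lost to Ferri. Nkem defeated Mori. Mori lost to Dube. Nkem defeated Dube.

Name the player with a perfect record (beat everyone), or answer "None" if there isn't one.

Ferri

Ferri has 4 wins out of 4 opponents — a perfect record.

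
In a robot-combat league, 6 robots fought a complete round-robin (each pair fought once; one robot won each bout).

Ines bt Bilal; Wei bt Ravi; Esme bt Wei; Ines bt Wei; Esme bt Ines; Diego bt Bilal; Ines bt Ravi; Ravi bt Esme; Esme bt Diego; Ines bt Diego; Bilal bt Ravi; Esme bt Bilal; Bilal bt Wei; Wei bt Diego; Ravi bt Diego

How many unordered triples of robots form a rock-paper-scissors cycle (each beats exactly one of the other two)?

5

Win totals: Bilal 2, Ines 4, Wei 2, Esme 4, Ravi 2, Diego 1.
A robot with w wins dominates both others in C(w,2) triples; summing gives 1 + 6 + 1 + 6 + 1 + 0 = 15 transitive triples.
Total triples C(6,3) = 20, so cyclic triples = 20 − 15 = 5.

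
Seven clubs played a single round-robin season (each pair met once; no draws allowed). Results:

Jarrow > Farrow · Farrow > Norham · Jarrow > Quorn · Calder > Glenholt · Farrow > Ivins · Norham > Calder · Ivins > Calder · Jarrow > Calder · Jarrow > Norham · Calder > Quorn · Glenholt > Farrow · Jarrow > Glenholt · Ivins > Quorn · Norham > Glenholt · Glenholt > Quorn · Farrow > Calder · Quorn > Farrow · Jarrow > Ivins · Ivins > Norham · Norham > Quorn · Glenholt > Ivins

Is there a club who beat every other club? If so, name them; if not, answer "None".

Jarrow has 6 wins out of 6 opponents — a perfect record.

Jarrow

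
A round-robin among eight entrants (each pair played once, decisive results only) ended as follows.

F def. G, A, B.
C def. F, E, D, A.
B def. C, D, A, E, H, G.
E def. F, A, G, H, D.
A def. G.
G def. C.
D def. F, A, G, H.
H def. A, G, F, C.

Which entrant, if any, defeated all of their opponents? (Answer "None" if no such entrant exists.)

None

Highest win total is B with 6 (out of 7 possible).
B lost to F, so no entrant went undefeated.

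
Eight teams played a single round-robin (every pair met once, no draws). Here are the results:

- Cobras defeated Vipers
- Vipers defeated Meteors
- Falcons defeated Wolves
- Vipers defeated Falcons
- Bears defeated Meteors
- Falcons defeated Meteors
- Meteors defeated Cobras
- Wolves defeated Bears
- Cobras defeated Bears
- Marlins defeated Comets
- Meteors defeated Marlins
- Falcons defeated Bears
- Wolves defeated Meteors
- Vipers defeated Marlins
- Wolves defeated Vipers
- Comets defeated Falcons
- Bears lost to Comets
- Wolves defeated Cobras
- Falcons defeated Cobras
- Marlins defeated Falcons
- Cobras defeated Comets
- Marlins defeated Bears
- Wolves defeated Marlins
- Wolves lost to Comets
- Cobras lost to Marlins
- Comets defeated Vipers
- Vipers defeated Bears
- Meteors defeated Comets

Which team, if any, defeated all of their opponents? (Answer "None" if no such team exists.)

Highest win total is Wolves with 5 (out of 7 possible).
Wolves lost to Falcons, Comets, so no team went undefeated.

None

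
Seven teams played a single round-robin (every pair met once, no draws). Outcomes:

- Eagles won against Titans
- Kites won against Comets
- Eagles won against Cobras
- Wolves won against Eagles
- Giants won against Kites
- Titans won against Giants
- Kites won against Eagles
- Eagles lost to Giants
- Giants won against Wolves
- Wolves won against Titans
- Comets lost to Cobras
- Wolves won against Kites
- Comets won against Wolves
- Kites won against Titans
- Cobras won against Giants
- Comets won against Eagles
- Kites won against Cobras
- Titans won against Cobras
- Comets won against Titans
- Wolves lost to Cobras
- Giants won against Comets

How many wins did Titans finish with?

Titans' results: beat Cobras, Giants; lost to Eagles, Comets, Wolves, Kites.
That is 2 wins.

2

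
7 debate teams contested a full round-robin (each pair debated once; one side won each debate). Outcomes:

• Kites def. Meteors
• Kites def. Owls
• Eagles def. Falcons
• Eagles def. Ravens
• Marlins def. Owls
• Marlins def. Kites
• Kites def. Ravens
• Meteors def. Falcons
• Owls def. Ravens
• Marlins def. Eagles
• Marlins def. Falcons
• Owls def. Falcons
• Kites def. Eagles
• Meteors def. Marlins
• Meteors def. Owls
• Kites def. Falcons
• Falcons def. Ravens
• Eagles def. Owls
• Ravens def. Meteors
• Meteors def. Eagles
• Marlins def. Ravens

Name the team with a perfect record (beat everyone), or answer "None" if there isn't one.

None

Highest win total is Marlins with 5 (out of 6 possible).
Marlins lost to Meteors, so no team went undefeated.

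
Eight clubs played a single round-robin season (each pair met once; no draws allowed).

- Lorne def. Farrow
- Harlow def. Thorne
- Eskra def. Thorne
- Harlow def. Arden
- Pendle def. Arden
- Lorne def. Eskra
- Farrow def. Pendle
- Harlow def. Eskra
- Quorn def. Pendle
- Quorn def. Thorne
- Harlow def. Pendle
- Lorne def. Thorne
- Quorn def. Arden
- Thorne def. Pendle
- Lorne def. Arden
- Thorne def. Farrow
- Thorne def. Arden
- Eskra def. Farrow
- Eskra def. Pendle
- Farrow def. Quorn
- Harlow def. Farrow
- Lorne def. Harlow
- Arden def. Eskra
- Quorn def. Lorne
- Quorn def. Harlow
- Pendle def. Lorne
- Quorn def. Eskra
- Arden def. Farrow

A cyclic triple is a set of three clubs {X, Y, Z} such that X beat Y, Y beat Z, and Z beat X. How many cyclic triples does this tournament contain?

Win totals: Pendle 2, Arden 2, Eskra 3, Thorne 3, Farrow 2, Harlow 5, Lorne 5, Quorn 6.
A club with w wins dominates both others in C(w,2) triples; summing gives 1 + 1 + 3 + 3 + 1 + 10 + 10 + 15 = 44 transitive triples.
Total triples C(8,3) = 56, so cyclic triples = 56 − 44 = 12.

12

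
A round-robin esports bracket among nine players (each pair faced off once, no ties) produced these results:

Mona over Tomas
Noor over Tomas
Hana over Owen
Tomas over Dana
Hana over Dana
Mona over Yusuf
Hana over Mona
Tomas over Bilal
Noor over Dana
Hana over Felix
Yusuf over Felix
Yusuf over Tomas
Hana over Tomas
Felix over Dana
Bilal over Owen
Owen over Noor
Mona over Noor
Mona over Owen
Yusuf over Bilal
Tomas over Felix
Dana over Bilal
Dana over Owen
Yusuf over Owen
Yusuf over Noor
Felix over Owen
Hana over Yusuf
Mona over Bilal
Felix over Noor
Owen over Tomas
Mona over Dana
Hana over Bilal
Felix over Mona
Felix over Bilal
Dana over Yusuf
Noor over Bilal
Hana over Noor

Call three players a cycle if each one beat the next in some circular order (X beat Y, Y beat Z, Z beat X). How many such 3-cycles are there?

Win totals: Bilal 1, Noor 3, Mona 6, Hana 8, Dana 3, Owen 2, Tomas 3, Felix 5, Yusuf 5.
A player with w wins dominates both others in C(w,2) triples; summing gives 0 + 3 + 15 + 28 + 3 + 1 + 3 + 10 + 10 = 73 transitive triples.
Total triples C(9,3) = 84, so cyclic triples = 84 − 73 = 11.

11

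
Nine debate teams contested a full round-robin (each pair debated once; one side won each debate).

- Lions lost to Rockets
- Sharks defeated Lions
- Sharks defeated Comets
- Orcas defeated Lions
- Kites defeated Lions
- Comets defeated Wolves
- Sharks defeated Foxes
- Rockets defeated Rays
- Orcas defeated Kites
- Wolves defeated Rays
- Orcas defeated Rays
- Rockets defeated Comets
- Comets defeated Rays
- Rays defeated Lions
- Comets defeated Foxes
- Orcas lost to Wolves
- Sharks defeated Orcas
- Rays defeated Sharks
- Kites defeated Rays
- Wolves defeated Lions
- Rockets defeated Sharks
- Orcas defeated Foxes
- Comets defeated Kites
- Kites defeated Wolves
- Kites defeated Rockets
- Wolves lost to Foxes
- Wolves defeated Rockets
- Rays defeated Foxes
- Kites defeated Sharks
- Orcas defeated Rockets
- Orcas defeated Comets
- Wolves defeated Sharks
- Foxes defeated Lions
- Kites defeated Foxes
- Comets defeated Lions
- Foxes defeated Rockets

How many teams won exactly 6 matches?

2

Win totals: Kites 6, Lions 0, Rockets 4, Rays 3, Foxes 3, Wolves 5, Comets 5, Sharks 4, Orcas 6.
Exactly 6: Kites, Orcas — 2 teams.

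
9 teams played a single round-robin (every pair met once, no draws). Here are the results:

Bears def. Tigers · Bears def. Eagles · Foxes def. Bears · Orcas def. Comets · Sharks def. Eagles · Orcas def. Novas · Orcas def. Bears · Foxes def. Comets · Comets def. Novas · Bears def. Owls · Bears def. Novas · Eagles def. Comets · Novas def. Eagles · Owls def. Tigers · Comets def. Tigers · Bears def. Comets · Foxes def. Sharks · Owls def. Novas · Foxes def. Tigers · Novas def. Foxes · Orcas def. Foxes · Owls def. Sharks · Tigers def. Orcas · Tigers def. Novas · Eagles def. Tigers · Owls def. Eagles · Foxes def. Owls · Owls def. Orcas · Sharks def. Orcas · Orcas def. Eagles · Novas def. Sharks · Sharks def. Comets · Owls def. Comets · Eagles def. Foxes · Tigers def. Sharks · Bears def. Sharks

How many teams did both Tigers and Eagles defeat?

Tigers beat: Novas, Orcas, Sharks.
Eagles beat: Tigers, Comets, Foxes.
No one was beaten by both.

0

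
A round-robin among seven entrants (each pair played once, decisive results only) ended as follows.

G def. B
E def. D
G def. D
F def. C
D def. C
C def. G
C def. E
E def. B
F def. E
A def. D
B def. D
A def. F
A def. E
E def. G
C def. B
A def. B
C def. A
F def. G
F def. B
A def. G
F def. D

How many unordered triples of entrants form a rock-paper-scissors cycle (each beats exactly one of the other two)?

Win totals: A 5, B 1, C 4, D 1, E 3, F 5, G 2.
An entrant with w wins dominates both others in C(w,2) triples; summing gives 10 + 0 + 6 + 0 + 3 + 10 + 1 = 30 transitive triples.
Total triples C(7,3) = 35, so cyclic triples = 35 − 30 = 5.

5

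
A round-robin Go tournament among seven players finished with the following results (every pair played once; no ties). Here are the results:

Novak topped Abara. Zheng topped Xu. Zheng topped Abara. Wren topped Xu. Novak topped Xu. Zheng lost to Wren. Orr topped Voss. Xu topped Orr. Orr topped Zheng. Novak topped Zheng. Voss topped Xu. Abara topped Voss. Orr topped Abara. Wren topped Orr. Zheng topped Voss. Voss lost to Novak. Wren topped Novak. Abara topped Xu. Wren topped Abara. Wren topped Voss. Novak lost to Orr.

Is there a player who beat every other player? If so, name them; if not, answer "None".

Wren

Wren has 6 wins out of 6 opponents — a perfect record.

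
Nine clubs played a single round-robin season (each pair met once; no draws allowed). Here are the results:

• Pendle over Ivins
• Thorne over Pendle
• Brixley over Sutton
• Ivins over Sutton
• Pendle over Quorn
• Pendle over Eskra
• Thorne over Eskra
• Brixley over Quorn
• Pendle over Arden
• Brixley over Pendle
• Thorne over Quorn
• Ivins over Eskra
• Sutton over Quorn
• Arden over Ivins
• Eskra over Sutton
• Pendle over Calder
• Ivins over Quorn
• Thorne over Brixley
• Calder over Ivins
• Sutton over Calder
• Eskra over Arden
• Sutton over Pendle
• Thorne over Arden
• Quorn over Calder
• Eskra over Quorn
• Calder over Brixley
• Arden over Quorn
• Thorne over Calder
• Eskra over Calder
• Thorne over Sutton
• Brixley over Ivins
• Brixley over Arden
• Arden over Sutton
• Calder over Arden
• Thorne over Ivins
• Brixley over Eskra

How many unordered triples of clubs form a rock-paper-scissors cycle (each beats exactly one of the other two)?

Win totals: Pendle 5, Brixley 6, Sutton 3, Calder 3, Arden 3, Thorne 8, Eskra 4, Ivins 3, Quorn 1.
A club with w wins dominates both others in C(w,2) triples; summing gives 10 + 15 + 3 + 3 + 3 + 28 + 6 + 3 + 0 = 71 transitive triples.
Total triples C(9,3) = 84, so cyclic triples = 84 − 71 = 13.

13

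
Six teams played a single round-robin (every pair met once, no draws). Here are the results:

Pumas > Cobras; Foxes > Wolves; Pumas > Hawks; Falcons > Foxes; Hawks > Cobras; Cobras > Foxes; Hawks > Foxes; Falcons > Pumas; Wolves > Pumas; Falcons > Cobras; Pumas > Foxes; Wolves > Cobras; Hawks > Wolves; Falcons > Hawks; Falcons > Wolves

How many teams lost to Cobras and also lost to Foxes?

0

Cobras beat: Foxes.
Foxes beat: Wolves.
No one was beaten by both.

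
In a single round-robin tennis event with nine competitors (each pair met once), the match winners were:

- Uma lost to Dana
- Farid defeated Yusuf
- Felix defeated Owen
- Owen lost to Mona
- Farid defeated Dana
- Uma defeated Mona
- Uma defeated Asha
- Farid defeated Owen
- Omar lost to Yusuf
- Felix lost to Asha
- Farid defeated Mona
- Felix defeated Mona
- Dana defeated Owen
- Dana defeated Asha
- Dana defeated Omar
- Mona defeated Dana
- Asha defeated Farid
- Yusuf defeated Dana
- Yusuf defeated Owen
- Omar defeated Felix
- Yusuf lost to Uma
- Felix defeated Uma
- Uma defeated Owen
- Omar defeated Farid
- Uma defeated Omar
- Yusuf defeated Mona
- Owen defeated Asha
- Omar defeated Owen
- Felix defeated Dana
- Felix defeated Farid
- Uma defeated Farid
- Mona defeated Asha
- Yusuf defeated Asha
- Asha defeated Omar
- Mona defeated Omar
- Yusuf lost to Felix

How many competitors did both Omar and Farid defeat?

Omar beat: Felix, Farid, Owen.
Farid beat: Yusuf, Mona, Dana, Owen.
Both beat: Owen — 1.

1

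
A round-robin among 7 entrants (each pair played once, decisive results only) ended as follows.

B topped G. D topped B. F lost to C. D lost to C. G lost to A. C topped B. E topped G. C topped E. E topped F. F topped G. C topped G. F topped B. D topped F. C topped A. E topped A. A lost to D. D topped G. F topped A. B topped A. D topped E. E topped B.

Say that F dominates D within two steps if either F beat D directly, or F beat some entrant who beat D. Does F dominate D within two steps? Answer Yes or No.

No

F did not beat D directly.
F beat A, B, G, but each of them lost to D. No two-step path.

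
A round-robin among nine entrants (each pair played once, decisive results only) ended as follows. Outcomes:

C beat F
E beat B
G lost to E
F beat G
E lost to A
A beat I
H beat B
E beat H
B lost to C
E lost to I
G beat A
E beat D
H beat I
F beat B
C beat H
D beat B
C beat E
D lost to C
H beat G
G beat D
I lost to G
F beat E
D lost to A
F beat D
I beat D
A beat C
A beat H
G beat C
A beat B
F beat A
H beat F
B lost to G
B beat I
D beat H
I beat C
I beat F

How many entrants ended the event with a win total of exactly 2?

Win totals: A 6, B 1, C 5, D 2, E 4, F 5, G 5, H 4, I 4.
Exactly 2: D — 1 entrant.

1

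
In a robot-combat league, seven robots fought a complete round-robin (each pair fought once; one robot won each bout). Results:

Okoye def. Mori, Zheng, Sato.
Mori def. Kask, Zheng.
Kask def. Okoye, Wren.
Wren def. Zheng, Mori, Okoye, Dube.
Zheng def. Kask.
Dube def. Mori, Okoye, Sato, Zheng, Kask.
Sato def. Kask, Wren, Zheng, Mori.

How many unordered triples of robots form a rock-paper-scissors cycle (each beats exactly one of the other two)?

Win totals: Kask 2, Zheng 1, Okoye 3, Sato 4, Dube 5, Mori 2, Wren 4.
A robot with w wins dominates both others in C(w,2) triples; summing gives 1 + 0 + 3 + 6 + 10 + 1 + 6 = 27 transitive triples.
Total triples C(7,3) = 35, so cyclic triples = 35 − 27 = 8.

8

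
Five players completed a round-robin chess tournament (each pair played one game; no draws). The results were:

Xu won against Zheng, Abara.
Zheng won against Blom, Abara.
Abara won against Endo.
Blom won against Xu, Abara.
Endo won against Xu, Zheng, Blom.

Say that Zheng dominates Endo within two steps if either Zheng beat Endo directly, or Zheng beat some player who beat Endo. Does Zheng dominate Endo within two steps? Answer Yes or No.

Yes

Zheng did not beat Endo directly.
Zheng beat Abara, Blom. Of those, Abara beat Endo.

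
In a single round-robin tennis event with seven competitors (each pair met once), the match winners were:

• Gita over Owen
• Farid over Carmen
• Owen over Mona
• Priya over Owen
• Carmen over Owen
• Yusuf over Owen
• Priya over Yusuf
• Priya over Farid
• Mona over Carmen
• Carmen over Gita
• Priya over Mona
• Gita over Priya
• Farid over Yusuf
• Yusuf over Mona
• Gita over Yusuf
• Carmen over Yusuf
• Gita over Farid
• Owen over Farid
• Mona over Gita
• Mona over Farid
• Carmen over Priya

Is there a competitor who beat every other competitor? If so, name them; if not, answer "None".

Highest win total is Priya with 4 (out of 6 possible).
Priya lost to Gita, Carmen, so no competitor went undefeated.

None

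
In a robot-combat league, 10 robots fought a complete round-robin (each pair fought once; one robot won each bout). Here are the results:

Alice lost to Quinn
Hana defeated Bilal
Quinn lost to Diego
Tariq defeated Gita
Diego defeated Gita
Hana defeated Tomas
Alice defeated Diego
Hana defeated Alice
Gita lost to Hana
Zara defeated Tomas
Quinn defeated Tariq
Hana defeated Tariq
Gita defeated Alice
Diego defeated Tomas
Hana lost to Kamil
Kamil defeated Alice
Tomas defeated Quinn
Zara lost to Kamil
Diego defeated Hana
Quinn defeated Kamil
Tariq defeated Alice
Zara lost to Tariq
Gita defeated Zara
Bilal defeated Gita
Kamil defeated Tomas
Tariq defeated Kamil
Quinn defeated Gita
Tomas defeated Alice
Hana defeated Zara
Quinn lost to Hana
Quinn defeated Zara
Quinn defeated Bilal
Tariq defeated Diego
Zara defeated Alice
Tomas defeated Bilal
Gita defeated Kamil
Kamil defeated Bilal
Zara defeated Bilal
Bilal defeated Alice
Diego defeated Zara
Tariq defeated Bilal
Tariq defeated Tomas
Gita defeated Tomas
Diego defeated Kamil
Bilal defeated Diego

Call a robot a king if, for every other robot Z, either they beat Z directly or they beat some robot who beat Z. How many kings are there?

5

Gita cannot reach Tariq in two steps.
Bilal cannot reach Tariq in two steps.
Zara cannot reach Hana, Kamil, Tariq in two steps.
Hana reaches everyone (king).
Kamil reaches everyone (king).
Tomas cannot reach Hana in two steps.
Alice cannot reach Bilal, Tariq in two steps.
Tariq reaches everyone (king).
Diego reaches everyone (king).
Quinn reaches everyone (king).
Kings: Hana, Kamil, Tariq, Diego, Quinn — 5.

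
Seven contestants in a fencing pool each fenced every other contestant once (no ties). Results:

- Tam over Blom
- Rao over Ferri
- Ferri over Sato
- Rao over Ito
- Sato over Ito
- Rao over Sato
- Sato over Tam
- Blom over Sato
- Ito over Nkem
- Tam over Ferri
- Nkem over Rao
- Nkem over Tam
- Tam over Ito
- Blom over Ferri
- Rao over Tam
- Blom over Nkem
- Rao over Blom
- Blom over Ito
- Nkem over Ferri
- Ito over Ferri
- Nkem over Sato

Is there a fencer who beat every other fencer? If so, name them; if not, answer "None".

None

Highest win total is Rao with 5 (out of 6 possible).
Rao lost to Nkem, so no fencer went undefeated.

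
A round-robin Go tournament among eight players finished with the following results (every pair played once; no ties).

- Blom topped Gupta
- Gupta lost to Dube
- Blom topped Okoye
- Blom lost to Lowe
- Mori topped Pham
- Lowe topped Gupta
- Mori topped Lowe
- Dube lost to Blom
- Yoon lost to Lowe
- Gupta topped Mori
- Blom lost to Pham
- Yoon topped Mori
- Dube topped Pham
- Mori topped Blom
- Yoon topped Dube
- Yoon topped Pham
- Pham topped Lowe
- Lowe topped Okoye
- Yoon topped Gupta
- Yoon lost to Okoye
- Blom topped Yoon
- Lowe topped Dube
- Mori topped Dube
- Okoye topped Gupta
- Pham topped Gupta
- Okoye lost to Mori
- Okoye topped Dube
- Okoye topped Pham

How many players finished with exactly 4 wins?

Win totals: Pham 3, Okoye 4, Blom 4, Mori 5, Lowe 5, Yoon 4, Dube 2, Gupta 1.
Exactly 4: Okoye, Blom, Yoon — 3 players.

3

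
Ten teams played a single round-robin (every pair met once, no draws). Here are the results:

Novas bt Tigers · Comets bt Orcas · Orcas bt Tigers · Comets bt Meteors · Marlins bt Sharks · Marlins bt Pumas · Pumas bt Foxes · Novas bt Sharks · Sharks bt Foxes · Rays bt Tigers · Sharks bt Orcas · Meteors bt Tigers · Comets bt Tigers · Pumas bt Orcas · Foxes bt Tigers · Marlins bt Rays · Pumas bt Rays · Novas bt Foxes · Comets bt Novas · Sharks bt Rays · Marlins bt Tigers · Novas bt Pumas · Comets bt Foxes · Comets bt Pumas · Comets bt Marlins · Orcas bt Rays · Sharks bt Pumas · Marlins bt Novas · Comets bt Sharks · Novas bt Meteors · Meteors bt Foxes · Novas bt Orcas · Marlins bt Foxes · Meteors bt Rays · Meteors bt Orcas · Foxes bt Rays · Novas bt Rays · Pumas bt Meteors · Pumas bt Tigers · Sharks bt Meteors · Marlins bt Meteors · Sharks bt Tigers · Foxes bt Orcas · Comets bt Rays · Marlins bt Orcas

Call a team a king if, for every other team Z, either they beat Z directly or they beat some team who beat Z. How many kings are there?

1

Rays cannot reach Foxes, Meteors, Comets, Sharks, Novas, Marlins, Pumas, Orcas in two steps.
Tigers cannot reach Rays, Foxes, Meteors, Comets, Sharks, Novas, Marlins, Pumas, Orcas in two steps.
Foxes cannot reach Meteors, Comets, Sharks, Novas, Marlins, Pumas in two steps.
Meteors cannot reach Comets, Sharks, Novas, Marlins, Pumas in two steps.
Comets reaches everyone (king).
Sharks cannot reach Comets, Novas, Marlins in two steps.
Novas cannot reach Comets, Marlins in two steps.
Marlins cannot reach Comets in two steps.
Pumas cannot reach Comets, Sharks, Novas, Marlins in two steps.
Orcas cannot reach Foxes, Meteors, Comets, Sharks, Novas, Marlins, Pumas in two steps.
Kings: Comets — 1.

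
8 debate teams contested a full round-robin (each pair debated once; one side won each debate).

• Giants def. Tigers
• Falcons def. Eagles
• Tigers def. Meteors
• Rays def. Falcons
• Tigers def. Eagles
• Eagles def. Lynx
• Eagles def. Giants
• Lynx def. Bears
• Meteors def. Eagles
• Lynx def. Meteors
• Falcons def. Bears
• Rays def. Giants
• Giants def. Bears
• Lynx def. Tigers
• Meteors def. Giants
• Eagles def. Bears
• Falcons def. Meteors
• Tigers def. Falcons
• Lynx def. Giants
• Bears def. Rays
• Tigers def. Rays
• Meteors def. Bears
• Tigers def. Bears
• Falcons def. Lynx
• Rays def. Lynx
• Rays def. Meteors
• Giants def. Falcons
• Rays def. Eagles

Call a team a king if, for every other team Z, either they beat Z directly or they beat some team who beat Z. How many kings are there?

7

Meteors reaches everyone (king).
Bears cannot reach Tigers in two steps.
Eagles reaches everyone (king).
Giants reaches everyone (king).
Rays reaches everyone (king).
Lynx reaches everyone (king).
Falcons reaches everyone (king).
Tigers reaches everyone (king).
Kings: Meteors, Eagles, Giants, Rays, Lynx, Falcons, Tigers — 7.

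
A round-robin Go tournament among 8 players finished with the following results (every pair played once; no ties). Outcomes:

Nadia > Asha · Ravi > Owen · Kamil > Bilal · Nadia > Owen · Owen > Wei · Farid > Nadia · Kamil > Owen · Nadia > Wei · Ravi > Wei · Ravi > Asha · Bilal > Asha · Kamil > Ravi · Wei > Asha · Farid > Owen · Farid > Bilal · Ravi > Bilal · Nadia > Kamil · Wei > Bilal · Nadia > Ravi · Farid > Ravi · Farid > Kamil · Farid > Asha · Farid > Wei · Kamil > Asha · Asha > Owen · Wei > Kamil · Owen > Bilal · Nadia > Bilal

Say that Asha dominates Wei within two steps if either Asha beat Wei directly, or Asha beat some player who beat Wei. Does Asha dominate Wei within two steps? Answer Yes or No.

Asha did not beat Wei directly.
Asha beat Owen. Of those, Owen beat Wei.

Yes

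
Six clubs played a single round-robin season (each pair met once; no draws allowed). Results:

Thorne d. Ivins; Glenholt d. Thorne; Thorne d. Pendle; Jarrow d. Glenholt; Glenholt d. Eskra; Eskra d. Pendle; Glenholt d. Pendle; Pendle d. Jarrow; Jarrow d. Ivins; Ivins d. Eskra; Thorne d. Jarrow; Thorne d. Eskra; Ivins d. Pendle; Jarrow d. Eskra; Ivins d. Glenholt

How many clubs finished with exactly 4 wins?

1

Win totals: Ivins 3, Eskra 1, Pendle 1, Jarrow 3, Glenholt 3, Thorne 4.
Exactly 4: Thorne — 1 club.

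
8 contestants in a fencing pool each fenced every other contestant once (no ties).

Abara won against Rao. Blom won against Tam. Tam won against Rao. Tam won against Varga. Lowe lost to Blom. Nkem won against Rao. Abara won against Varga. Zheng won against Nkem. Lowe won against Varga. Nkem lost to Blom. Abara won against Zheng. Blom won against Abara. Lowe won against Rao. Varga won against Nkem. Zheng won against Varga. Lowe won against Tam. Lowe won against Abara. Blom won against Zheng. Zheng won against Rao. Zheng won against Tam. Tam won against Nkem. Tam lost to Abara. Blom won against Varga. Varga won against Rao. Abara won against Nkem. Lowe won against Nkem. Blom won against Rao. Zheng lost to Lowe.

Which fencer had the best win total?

Win totals: Tam 3, Blom 7, Rao 0, Lowe 6, Abara 5, Varga 2, Nkem 1, Zheng 4.
Blom leads with 7 wins (next highest: 6).

Blom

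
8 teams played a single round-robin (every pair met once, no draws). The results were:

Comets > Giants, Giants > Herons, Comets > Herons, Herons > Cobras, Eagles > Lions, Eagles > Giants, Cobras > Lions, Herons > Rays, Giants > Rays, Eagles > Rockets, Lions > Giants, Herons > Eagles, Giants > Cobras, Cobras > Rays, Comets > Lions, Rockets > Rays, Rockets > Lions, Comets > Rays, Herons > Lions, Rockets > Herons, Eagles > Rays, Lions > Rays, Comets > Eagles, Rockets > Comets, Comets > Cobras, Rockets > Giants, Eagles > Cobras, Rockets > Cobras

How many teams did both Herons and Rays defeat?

Herons beat: Lions, Cobras, Rays, Eagles.
Rays beat: no one.
No one was beaten by both.

0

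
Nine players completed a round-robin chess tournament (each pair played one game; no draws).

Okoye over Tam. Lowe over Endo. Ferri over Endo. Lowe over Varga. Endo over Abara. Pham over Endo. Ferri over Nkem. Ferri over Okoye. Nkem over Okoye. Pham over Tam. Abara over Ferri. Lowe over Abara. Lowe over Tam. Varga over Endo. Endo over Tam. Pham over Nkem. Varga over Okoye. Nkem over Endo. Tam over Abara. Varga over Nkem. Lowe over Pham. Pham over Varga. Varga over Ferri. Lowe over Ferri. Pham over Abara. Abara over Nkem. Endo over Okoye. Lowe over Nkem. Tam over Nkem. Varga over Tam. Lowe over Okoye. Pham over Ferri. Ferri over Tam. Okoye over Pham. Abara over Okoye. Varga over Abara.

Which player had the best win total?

Win totals: Tam 2, Pham 6, Ferri 4, Lowe 8, Okoye 2, Varga 6, Nkem 2, Abara 3, Endo 3.
Lowe leads with 8 wins (next highest: 6).

Lowe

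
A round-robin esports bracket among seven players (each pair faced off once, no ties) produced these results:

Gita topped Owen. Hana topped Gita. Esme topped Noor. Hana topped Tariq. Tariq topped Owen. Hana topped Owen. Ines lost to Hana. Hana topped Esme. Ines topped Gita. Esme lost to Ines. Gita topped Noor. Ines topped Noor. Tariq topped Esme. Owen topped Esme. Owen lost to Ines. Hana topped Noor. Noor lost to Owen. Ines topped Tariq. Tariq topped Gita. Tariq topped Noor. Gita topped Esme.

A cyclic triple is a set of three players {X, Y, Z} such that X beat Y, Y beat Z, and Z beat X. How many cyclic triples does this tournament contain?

0

Win totals: Ines 5, Esme 1, Noor 0, Hana 6, Tariq 4, Owen 2, Gita 3.
A player with w wins dominates both others in C(w,2) triples; summing gives 10 + 0 + 0 + 15 + 6 + 1 + 3 = 35 transitive triples.
Total triples C(7,3) = 35, so cyclic triples = 35 − 35 = 0.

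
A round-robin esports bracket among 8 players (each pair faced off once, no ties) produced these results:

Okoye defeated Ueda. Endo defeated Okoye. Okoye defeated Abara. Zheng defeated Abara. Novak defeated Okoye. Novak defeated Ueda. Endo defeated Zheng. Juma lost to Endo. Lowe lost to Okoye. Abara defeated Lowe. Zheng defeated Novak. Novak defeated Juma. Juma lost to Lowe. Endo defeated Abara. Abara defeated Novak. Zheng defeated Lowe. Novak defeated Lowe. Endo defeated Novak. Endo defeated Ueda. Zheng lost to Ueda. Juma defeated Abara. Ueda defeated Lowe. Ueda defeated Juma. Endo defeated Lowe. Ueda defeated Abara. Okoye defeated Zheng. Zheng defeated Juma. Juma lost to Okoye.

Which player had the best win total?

Endo

Win totals: Ueda 4, Abara 2, Okoye 5, Zheng 4, Juma 1, Novak 4, Lowe 1, Endo 7.
Endo leads with 7 wins (next highest: 5).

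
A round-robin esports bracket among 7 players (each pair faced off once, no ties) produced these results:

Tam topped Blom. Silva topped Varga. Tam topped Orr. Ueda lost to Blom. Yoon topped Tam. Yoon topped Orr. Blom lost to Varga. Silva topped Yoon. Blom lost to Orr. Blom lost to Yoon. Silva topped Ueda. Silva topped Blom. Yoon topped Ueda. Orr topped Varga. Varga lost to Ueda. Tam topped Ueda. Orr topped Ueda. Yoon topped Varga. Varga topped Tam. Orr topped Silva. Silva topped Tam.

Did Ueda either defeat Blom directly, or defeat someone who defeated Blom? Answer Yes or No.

Ueda did not beat Blom directly.
Ueda beat Varga. Of those, Varga beat Blom.

Yes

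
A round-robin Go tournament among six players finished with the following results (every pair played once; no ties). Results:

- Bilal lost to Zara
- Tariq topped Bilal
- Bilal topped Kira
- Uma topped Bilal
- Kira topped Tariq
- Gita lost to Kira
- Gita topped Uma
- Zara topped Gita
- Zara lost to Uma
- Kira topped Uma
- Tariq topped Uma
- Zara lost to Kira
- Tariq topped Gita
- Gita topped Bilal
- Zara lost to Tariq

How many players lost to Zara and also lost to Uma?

Zara beat: Gita, Bilal.
Uma beat: Bilal, Zara.
Both beat: Bilal — 1.

1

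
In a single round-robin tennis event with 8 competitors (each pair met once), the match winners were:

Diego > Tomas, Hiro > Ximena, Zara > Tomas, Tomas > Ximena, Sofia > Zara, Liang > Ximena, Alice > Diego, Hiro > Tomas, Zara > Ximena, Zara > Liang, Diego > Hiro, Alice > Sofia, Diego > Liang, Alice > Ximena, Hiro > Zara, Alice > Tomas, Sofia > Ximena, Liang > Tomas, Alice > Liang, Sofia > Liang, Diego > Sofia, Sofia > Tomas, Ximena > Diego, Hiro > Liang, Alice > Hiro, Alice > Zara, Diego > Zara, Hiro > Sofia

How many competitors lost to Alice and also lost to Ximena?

1

Alice beat: Tomas, Hiro, Zara, Ximena, Liang, Sofia, Diego.
Ximena beat: Diego.
Both beat: Diego — 1.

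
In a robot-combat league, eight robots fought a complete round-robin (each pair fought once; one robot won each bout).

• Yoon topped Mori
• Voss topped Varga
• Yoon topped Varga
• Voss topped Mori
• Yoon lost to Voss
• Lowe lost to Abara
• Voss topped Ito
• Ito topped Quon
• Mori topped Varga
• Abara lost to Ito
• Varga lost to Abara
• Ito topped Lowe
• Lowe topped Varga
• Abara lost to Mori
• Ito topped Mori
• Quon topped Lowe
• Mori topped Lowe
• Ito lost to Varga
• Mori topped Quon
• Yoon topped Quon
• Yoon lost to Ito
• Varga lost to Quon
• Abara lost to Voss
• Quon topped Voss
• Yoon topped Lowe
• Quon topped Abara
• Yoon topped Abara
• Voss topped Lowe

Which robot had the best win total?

Voss

Win totals: Quon 4, Abara 2, Voss 6, Ito 5, Varga 1, Lowe 1, Mori 4, Yoon 5.
Voss leads with 6 wins (next highest: 5).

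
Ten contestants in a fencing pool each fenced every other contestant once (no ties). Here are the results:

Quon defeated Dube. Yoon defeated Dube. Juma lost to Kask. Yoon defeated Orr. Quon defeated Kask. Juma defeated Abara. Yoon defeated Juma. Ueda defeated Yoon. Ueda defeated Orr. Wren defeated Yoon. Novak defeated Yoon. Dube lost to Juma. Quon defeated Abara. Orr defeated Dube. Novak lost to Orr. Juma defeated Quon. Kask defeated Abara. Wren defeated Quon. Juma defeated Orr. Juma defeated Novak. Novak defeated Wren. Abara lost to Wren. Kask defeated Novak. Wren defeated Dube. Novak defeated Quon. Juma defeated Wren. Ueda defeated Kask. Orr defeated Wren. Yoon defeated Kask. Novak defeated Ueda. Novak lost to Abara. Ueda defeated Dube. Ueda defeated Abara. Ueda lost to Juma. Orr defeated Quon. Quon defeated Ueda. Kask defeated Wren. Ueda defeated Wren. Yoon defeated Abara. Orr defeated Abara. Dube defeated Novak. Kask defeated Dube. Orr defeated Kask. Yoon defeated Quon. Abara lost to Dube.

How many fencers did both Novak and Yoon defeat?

1

Novak beat: Ueda, Yoon, Quon, Wren.
Yoon beat: Orr, Quon, Juma, Abara, Kask, Dube.
Both beat: Quon — 1.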